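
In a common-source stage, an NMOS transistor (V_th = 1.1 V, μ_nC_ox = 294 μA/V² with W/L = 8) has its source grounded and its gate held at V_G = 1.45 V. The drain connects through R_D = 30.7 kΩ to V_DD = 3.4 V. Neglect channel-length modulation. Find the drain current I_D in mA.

I_D = 0.105 mA

V_GS = V_G = 1.45 V, so V_ov = 1.45 − 1.1 = 0.35 V.
k_n = μ_nC_ox · (W/L) = 2.352 mA/V².
Assume saturation: I_D = ½ k_n V_ov² = 0.5 × 2.352 × 0.35² = 0.144 mA, giving V_DS = V_DD − I_D R_D = 3.4 − 0.144 × 30.7 = -1.02 V.
But -1.02 V < V_ov = 0.35 V, so the device is actually in triode.
In triode I_D = k_n[V_ov V_DS − ½ V_DS²] and I_D = (V_DD − V_DS)/R_D. Equating: 36.1 V_DS² − 26.27 V_DS + 3.4 = 0, giving V_DS = 0.168 V (the root below V_ov).
I_D = (3.4 − 0.168) / 30.7 = 0.105 mA.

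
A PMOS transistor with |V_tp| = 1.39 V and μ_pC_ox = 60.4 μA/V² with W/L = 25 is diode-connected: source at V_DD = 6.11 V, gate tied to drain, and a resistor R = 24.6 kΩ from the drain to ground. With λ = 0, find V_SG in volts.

With gate tied to drain, V_SG = V_SD ≥ V_SG − |V_tp|, so the device is in saturation.
k_p = μ_pC_ox · (W/L) = 1.51 mA/V².
KCL at the drain: ½ k_p (V_SG − |V_tp|)² = (V_DD − V_SG)/R.
Let x = V_SG − 1.39. Then 18.6 x² + x − 4.72 = 0, giving x = 0.478 V (positive root), so V_SG = 1.87 V.
I_D = (V_DD − V_SG)/R = (6.11 − 1.87) / 24.6 = 0.172 mA.

V_SG = 1.87 V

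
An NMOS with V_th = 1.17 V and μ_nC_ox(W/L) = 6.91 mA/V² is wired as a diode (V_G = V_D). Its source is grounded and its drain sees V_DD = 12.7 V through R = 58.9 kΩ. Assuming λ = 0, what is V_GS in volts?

V_GS = 1.41 V

With gate tied to drain, V_GS = V_DS ≥ V_GS − V_th, so the device is in saturation.
KCL at the drain: ½ k_n (V_GS − V_th)² = (V_DD − V_GS)/R.
Let x = V_GS − 1.17. Then 203 x² + x − 11.53 = 0, giving x = 0.236 V (positive root), so V_GS = 1.41 V.
I_D = (V_DD − V_GS)/R = (12.7 − 1.41) / 58.9 = 0.192 mA.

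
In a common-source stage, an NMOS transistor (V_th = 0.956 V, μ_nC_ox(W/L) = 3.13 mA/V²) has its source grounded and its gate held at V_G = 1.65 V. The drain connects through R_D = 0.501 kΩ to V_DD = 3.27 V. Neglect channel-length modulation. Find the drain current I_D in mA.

V_GS = V_G = 1.65 V, so V_ov = 1.65 − 0.956 = 0.694 V.
Assume saturation: I_D = ½ k_n V_ov² = 0.5 × 3.13 × 0.694² = 0.754 mA, giving V_DS = V_DD − I_D R_D = 3.27 − 0.754 × 0.501 = 2.89 V.
V_DS = 2.89 V ≥ V_ov = 0.694 V, confirming saturation.

I_D = 0.754 mA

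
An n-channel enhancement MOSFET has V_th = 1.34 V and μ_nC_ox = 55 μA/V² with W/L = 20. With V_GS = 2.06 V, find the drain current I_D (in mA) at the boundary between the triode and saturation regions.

At the boundary V_DS = V_ov = V_GS − V_th = 2.06 − 1.34 = 0.72 V.
k_n = μ_nC_ox · (W/L) = 1.1 mA/V².
I_D = ½ k_n V_ov² = 0.5 × 1.1 × 0.72² = 0.285 mA.

I_D = 0.285 mA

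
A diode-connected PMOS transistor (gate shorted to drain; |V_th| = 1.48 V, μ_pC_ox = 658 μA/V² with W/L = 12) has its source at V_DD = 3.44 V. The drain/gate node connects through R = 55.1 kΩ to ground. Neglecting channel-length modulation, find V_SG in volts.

With gate tied to drain, V_SG = V_SD ≥ V_SG − |V_th|, so the device is in saturation.
k_p = μ_pC_ox · (W/L) = 7.896 mA/V².
KCL at the drain: ½ k_p (V_SG − |V_th|)² = (V_DD − V_SG)/R.
Let x = V_SG − 1.48. Then 218 x² + x − 1.96 = 0, giving x = 0.0927 V (positive root), so V_SG = 1.57 V.
I_D = (V_DD − V_SG)/R = (3.44 − 1.57) / 55.1 = 0.0339 mA.

V_SG = 1.57 V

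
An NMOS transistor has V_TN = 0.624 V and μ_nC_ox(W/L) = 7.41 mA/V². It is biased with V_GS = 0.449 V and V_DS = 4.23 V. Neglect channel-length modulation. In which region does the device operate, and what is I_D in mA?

V_GS = 0.449 V < V_TN = 0.624 V, so the transistor is in cutoff.

Cutoff; I_D = 0 mA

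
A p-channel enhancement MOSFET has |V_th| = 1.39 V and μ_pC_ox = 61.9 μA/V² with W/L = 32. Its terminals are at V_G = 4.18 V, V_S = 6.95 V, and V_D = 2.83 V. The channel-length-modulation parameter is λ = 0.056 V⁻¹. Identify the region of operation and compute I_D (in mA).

Saturation; I_D = 2.32 mA

V_SG = V_S − V_G = 6.95 − 4.18 = 2.77 V; V_SD = V_S − V_D = 6.95 − 2.83 = 4.12 V.
k_p = μ_pC_ox · (W/L) = 1.981 mA/V².
V_ov = V_SG − |V_th| = 2.77 − 1.39 = 1.38 V.
Since V_SD = 4.12 V ≥ V_ov = 1.38 V, the device is in saturation.
I_D = ½ k_p V_ov² (1 + λ V_SD) = 0.5 × 1.981 × 1.38² × (1 + 0.056 × 4.12) = 2.32 mA.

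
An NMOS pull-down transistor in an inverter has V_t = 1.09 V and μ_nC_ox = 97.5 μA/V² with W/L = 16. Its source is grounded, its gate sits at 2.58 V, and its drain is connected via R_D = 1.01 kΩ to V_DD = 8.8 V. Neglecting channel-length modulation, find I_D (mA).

V_GS = V_G = 2.58 V, so V_ov = 2.58 − 1.09 = 1.49 V.
k_n = μ_nC_ox · (W/L) = 1.56 mA/V².
Assume saturation: I_D = ½ k_n V_ov² = 0.5 × 1.56 × 1.49² = 1.73 mA, giving V_DS = V_DD − I_D R_D = 8.8 − 1.73 × 1.01 = 7.05 V.
V_DS = 7.05 V ≥ V_ov = 1.49 V, confirming saturation.

I_D = 1.73 mA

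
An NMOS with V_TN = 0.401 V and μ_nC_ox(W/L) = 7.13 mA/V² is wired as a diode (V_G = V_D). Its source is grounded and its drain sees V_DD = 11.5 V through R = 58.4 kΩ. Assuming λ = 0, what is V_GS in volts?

V_GS = 0.630 V

With gate tied to drain, V_GS = V_DS ≥ V_GS − V_TN, so the device is in saturation.
KCL at the drain: ½ k_n (V_GS − V_TN)² = (V_DD − V_GS)/R.
Let x = V_GS − 0.401. Then 208 x² + x − 11.1 = 0, giving x = 0.229 V (positive root), so V_GS = 0.63 V.
I_D = (V_DD − V_GS)/R = (11.5 − 0.63) / 58.4 = 0.186 mA.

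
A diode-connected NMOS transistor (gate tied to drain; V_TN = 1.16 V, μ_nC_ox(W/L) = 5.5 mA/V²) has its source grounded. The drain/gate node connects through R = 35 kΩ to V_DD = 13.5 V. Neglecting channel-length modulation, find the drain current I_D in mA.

I_D = 0.342 mA

With gate tied to drain, V_GS = V_DS ≥ V_GS − V_TN, so the device is in saturation.
KCL at the drain: ½ k_n (V_GS − V_TN)² = (V_DD − V_GS)/R.
Let x = V_GS − 1.16. Then 96.2 x² + x − 12.34 = 0, giving x = 0.353 V (positive root), so V_GS = 1.51 V.
I_D = (V_DD − V_GS)/R = (13.5 − 1.51) / 35 = 0.342 mA.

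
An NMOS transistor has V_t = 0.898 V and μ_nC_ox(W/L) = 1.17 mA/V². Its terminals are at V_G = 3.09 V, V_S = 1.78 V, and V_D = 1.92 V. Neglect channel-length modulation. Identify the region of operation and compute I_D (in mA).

Triode; I_D = 0.0560 mA

V_GS = V_G − V_S = 3.09 − 1.78 = 1.31 V; V_DS = V_D − V_S = 1.92 − 1.78 = 0.14 V.
V_ov = V_GS − V_t = 1.31 − 0.898 = 0.412 V.
Since V_DS = 0.14 V < V_ov = 0.412 V, the device is in the triode region.
I_D = k_n [V_ov · V_DS − ½ V_DS²] = 1.17 × [0.412 × 0.14 − 0.5 × 0.14²] = 0.056 mA.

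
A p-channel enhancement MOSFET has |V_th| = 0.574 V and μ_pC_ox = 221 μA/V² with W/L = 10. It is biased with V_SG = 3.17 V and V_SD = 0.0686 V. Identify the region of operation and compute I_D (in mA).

k_p = μ_pC_ox · (W/L) = 2.21 mA/V².
V_ov = V_SG − |V_th| = 3.17 − 0.574 = 2.6 V.
Since V_SD = 0.0686 V < V_ov = 2.6 V, the device is in the triode region.
I_D = k_p [V_ov · V_SD − ½ V_SD²] = 2.21 × [2.6 × 0.0686 − 0.5 × 0.0686²] = 0.388 mA.

Triode; I_D = 0.388 mA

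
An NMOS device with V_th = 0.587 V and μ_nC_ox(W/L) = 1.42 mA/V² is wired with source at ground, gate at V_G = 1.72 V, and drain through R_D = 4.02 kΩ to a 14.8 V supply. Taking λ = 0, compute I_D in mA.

V_GS = V_G = 1.72 V, so V_ov = 1.72 − 0.587 = 1.13 V.
Assume saturation: I_D = ½ k_n V_ov² = 0.5 × 1.42 × 1.13² = 0.911 mA, giving V_DS = V_DD − I_D R_D = 14.8 − 0.911 × 4.02 = 11.1 V.
V_DS = 11.1 V ≥ V_ov = 1.13 V, confirming saturation.

I_D = 0.911 mA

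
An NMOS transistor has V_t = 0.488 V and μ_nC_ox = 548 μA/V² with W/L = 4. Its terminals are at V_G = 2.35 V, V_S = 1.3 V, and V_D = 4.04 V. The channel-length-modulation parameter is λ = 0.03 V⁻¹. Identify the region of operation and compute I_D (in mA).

Saturation; I_D = 0.375 mA

V_GS = V_G − V_S = 2.35 − 1.3 = 1.05 V; V_DS = V_D − V_S = 4.04 − 1.3 = 2.74 V.
k_n = μ_nC_ox · (W/L) = 2.192 mA/V².
V_ov = V_GS − V_t = 1.05 − 0.488 = 0.562 V.
Since V_DS = 2.74 V ≥ V_ov = 0.562 V, the device is in saturation.
I_D = ½ k_n V_ov² (1 + λ V_DS) = 0.5 × 2.192 × 0.562² × (1 + 0.03 × 2.74) = 0.375 mA.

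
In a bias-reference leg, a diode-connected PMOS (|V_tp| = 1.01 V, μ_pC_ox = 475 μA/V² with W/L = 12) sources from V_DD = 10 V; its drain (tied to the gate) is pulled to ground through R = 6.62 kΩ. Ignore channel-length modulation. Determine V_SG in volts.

V_SG = 1.67 V

With gate tied to drain, V_SG = V_SD ≥ V_SG − |V_tp|, so the device is in saturation.
k_p = μ_pC_ox · (W/L) = 5.7 mA/V².
KCL at the drain: ½ k_p (V_SG − |V_tp|)² = (V_DD − V_SG)/R.
Let x = V_SG − 1.01. Then 18.9 x² + x − 8.99 = 0, giving x = 0.664 V (positive root), so V_SG = 1.67 V.
I_D = (V_DD − V_SG)/R = (10 − 1.67) / 6.62 = 1.26 mA.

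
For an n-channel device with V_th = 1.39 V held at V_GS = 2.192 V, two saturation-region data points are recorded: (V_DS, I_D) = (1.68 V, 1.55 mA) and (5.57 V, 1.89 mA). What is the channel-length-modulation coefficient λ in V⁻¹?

With V_GS fixed, I_D ∝ (1 + λ V_DS) in saturation, so I_D2/I_D1 = (1 + λ V_DS2)/(1 + λ V_DS1).
1.89/1.55 = 1.219 = (1 + 5.57 λ)/(1 + 1.68 λ).
Solving: λ (I_D1 V_DS2 − I_D2 V_DS1) = I_D2 − I_D1, so λ = (1.89 − 1.55) / (1.55 × 5.57 − 1.89 × 1.68) = 0.34 / 5.46 = 0.0623 V⁻¹.

λ = 0.0623 V⁻¹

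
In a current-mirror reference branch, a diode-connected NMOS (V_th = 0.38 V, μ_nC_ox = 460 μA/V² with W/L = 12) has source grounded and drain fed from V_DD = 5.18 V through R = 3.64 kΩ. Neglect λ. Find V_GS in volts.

With gate tied to drain, V_GS = V_DS ≥ V_GS − V_th, so the device is in saturation.
k_n = μ_nC_ox · (W/L) = 5.52 mA/V².
KCL at the drain: ½ k_n (V_GS − V_th)² = (V_DD − V_GS)/R.
Let x = V_GS − 0.38. Then 10 x² + x − 4.8 = 0, giving x = 0.643 V (positive root), so V_GS = 1.02 V.
I_D = (V_DD − V_GS)/R = (5.18 − 1.02) / 3.64 = 1.14 mA.

V_GS = 1.02 V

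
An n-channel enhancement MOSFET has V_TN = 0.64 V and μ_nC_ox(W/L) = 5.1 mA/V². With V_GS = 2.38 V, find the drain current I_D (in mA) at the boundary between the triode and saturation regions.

I_D = 7.72 mA

At the boundary V_DS = V_ov = V_GS − V_TN = 2.38 − 0.64 = 1.74 V.
I_D = ½ k_n V_ov² = 0.5 × 5.1 × 1.74² = 7.72 mA.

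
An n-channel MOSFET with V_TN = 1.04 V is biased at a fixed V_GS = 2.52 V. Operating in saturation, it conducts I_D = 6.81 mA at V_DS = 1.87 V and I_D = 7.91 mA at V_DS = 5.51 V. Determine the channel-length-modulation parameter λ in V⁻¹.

With V_GS fixed, I_D ∝ (1 + λ V_DS) in saturation, so I_D2/I_D1 = (1 + λ V_DS2)/(1 + λ V_DS1).
7.91/6.81 = 1.162 = (1 + 5.51 λ)/(1 + 1.87 λ).
Solving: λ (I_D1 V_DS2 − I_D2 V_DS1) = I_D2 − I_D1, so λ = (7.91 − 6.81) / (6.81 × 5.51 − 7.91 × 1.87) = 1.1 / 22.7 = 0.0484 V⁻¹.

λ = 0.0484 V⁻¹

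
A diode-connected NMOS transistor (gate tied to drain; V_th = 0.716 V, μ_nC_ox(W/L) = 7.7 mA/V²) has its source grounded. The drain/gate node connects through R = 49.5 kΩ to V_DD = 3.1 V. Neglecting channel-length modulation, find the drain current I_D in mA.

I_D = 0.0460 mA

With gate tied to drain, V_GS = V_DS ≥ V_GS − V_th, so the device is in saturation.
KCL at the drain: ½ k_n (V_GS − V_th)² = (V_DD − V_GS)/R.
Let x = V_GS − 0.716. Then 191 x² + x − 2.384 = 0, giving x = 0.109 V (positive root), so V_GS = 0.825 V.
I_D = (V_DD − V_GS)/R = (3.1 − 0.825) / 49.5 = 0.046 mA.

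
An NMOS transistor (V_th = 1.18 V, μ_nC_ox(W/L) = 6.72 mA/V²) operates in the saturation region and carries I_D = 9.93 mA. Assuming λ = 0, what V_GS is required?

In saturation I_D = ½ k_n (V_GS − V_th)², so V_GS − V_th = √(2 I_D / k_n) = √(2 × 9.93 / 6.72) = 1.72 V.
V_GS = 1.18 + 1.72 = 2.9 V.

V_GS = 2.90 V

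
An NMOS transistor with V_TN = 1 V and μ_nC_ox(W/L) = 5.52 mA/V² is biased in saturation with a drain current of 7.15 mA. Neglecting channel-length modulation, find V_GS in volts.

V_GS = 2.61 V

In saturation I_D = ½ k_n (V_GS − V_TN)², so V_GS − V_TN = √(2 I_D / k_n) = √(2 × 7.15 / 5.52) = 1.61 V.
V_GS = 1 + 1.61 = 2.61 V.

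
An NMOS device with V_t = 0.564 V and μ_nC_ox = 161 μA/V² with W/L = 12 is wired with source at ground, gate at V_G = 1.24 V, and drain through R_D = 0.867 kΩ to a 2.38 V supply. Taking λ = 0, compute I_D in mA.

V_GS = V_G = 1.24 V, so V_ov = 1.24 − 0.564 = 0.676 V.
k_n = μ_nC_ox · (W/L) = 1.932 mA/V².
Assume saturation: I_D = ½ k_n V_ov² = 0.5 × 1.932 × 0.676² = 0.441 mA, giving V_DS = V_DD − I_D R_D = 2.38 − 0.441 × 0.867 = 2 V.
V_DS = 2 V ≥ V_ov = 0.676 V, confirming saturation.

I_D = 0.441 mA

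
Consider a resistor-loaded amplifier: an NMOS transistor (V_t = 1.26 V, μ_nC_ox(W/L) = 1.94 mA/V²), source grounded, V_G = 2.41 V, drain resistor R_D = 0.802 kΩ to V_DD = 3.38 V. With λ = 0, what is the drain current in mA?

I_D = 1.28 mA

V_GS = V_G = 2.41 V, so V_ov = 2.41 − 1.26 = 1.15 V.
Assume saturation: I_D = ½ k_n V_ov² = 0.5 × 1.94 × 1.15² = 1.28 mA, giving V_DS = V_DD − I_D R_D = 3.38 − 1.28 × 0.802 = 2.35 V.
V_DS = 2.35 V ≥ V_ov = 1.15 V, confirming saturation.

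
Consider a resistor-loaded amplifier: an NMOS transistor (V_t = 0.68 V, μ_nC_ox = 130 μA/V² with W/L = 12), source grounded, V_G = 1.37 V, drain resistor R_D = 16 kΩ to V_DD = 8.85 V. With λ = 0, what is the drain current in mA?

I_D = 0.371 mA

V_GS = V_G = 1.37 V, so V_ov = 1.37 − 0.68 = 0.69 V.
k_n = μ_nC_ox · (W/L) = 1.56 mA/V².
Assume saturation: I_D = ½ k_n V_ov² = 0.5 × 1.56 × 0.69² = 0.371 mA, giving V_DS = V_DD − I_D R_D = 8.85 − 0.371 × 16 = 2.91 V.
V_DS = 2.91 V ≥ V_ov = 0.69 V, confirming saturation.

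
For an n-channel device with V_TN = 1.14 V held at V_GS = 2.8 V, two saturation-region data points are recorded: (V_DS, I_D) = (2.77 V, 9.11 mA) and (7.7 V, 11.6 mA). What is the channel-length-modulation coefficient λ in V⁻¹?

With V_GS fixed, I_D ∝ (1 + λ V_DS) in saturation, so I_D2/I_D1 = (1 + λ V_DS2)/(1 + λ V_DS1).
11.6/9.11 = 1.273 = (1 + 7.7 λ)/(1 + 2.77 λ).
Solving: λ (I_D1 V_DS2 − I_D2 V_DS1) = I_D2 − I_D1, so λ = (11.6 − 9.11) / (9.11 × 7.7 − 11.6 × 2.77) = 2.49 / 38 = 0.0655 V⁻¹.

λ = 0.0655 V⁻¹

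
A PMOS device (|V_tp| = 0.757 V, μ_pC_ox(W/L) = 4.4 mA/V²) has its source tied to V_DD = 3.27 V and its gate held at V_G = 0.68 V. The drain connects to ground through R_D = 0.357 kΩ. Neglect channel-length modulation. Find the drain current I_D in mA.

V_SG = V_DD − V_G = 3.27 − 0.68 = 2.59 V, so V_ov = 2.59 − 0.757 = 1.83 V.
Assume saturation: I_D = ½ k_p V_ov² = 0.5 × 4.4 × 1.83² = 7.39 mA, giving V_SD = V_DD − I_D R_D = 3.27 − 7.39 × 0.357 = 0.631 V.
But 0.631 V < V_ov = 1.83 V, so the device is actually in triode.
In triode I_D = k_p[V_ov V_SD − ½ V_SD²] and I_D = (V_DD − V_SD)/R_D. Equating: 0.785 V_SD² − 3.879 V_SD + 3.27 = 0, giving V_SD = 1.08 V (the root below V_ov).
I_D = (3.27 − 1.08) / 0.357 = 6.14 mA.

I_D = 6.14 mA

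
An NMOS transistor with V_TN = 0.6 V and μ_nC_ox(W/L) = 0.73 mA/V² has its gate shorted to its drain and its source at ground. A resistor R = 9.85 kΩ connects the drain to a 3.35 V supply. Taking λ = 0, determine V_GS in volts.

With gate tied to drain, V_GS = V_DS ≥ V_GS − V_TN, so the device is in saturation.
KCL at the drain: ½ k_n (V_GS − V_TN)² = (V_DD − V_GS)/R.
Let x = V_GS − 0.6. Then 3.6 x² + x − 2.75 = 0, giving x = 0.747 V (positive root), so V_GS = 1.35 V.
I_D = (V_DD − V_GS)/R = (3.35 − 1.35) / 9.85 = 0.203 mA.

V_GS = 1.35 V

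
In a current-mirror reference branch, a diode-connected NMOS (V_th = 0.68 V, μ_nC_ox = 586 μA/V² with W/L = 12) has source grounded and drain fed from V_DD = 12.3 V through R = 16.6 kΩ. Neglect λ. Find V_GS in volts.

With gate tied to drain, V_GS = V_DS ≥ V_GS − V_th, so the device is in saturation.
k_n = μ_nC_ox · (W/L) = 7.032 mA/V².
KCL at the drain: ½ k_n (V_GS − V_th)² = (V_DD − V_GS)/R.
Let x = V_GS − 0.68. Then 58.4 x² + x − 11.62 = 0, giving x = 0.438 V (positive root), so V_GS = 1.12 V.
I_D = (V_DD − V_GS)/R = (12.3 − 1.12) / 16.6 = 0.674 mA.

V_GS = 1.12 V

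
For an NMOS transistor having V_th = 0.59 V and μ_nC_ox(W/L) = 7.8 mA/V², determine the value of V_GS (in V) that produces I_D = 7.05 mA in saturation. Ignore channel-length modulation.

V_GS = 1.93 V

In saturation I_D = ½ k_n (V_GS − V_th)², so V_GS − V_th = √(2 I_D / k_n) = √(2 × 7.05 / 7.8) = 1.34 V.
V_GS = 0.59 + 1.34 = 1.93 V.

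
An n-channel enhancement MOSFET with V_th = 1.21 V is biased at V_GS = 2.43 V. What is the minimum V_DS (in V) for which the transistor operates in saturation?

V_DS,sat = 1.22 V

The boundary between triode and saturation is V_DS = V_GS − V_th = V_ov.
V_ov = 2.43 − 1.21 = 1.22 V.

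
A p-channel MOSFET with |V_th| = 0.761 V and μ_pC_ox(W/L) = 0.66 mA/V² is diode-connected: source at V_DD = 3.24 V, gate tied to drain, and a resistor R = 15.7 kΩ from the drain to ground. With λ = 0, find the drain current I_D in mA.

With gate tied to drain, V_SG = V_SD ≥ V_SG − |V_th|, so the device is in saturation.
KCL at the drain: ½ k_p (V_SG − |V_th|)² = (V_DD − V_SG)/R.
Let x = V_SG − 0.761. Then 5.18 x² + x − 2.479 = 0, giving x = 0.602 V (positive root), so V_SG = 1.36 V.
I_D = (V_DD − V_SG)/R = (3.24 − 1.36) / 15.7 = 0.12 mA.

I_D = 0.120 mA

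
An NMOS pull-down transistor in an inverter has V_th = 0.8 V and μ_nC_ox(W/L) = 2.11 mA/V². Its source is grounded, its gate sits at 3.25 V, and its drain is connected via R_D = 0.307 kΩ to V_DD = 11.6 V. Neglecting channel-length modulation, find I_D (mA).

V_GS = V_G = 3.25 V, so V_ov = 3.25 − 0.8 = 2.45 V.
Assume saturation: I_D = ½ k_n V_ov² = 0.5 × 2.11 × 2.45² = 6.33 mA, giving V_DS = V_DD − I_D R_D = 11.6 − 6.33 × 0.307 = 9.66 V.
V_DS = 9.66 V ≥ V_ov = 2.45 V, confirming saturation.

I_D = 6.33 mA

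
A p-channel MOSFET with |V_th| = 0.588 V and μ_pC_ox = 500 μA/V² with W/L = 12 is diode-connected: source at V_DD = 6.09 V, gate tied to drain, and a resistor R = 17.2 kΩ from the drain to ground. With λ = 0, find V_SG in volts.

V_SG = 0.905 V

With gate tied to drain, V_SG = V_SD ≥ V_SG − |V_th|, so the device is in saturation.
k_p = μ_pC_ox · (W/L) = 6 mA/V².
KCL at the drain: ½ k_p (V_SG − |V_th|)² = (V_DD − V_SG)/R.
Let x = V_SG − 0.588. Then 51.6 x² + x − 5.502 = 0, giving x = 0.317 V (positive root), so V_SG = 0.905 V.
I_D = (V_DD − V_SG)/R = (6.09 − 0.905) / 17.2 = 0.301 mA.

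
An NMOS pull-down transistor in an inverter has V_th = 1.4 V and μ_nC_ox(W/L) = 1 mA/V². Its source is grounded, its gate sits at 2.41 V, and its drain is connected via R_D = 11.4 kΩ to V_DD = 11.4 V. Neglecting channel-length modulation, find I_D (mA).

I_D = 0.510 mA

V_GS = V_G = 2.41 V, so V_ov = 2.41 − 1.4 = 1.01 V.
Assume saturation: I_D = ½ k_n V_ov² = 0.5 × 1 × 1.01² = 0.51 mA, giving V_DS = V_DD − I_D R_D = 11.4 − 0.51 × 11.4 = 5.59 V.
V_DS = 5.59 V ≥ V_ov = 1.01 V, confirming saturation.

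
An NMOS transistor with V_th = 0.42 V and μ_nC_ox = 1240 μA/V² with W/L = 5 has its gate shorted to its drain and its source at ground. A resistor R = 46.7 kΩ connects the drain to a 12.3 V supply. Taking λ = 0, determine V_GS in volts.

With gate tied to drain, V_GS = V_DS ≥ V_GS − V_th, so the device is in saturation.
k_n = μ_nC_ox · (W/L) = 6.2 mA/V².
KCL at the drain: ½ k_n (V_GS − V_th)² = (V_DD − V_GS)/R.
Let x = V_GS − 0.42. Then 145 x² + x − 11.88 = 0, giving x = 0.283 V (positive root), so V_GS = 0.703 V.
I_D = (V_DD − V_GS)/R = (12.3 − 0.703) / 46.7 = 0.248 mA.

V_GS = 0.703 V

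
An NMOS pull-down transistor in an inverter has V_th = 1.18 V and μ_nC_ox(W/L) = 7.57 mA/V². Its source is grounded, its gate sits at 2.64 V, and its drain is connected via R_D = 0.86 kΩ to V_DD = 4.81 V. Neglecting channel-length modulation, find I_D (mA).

V_GS = V_G = 2.64 V, so V_ov = 2.64 − 1.18 = 1.46 V.
Assume saturation: I_D = ½ k_n V_ov² = 0.5 × 7.57 × 1.46² = 8.07 mA, giving V_DS = V_DD − I_D R_D = 4.81 − 8.07 × 0.86 = -2.13 V.
But -2.13 V < V_ov = 1.46 V, so the device is actually in triode.
In triode I_D = k_n[V_ov V_DS − ½ V_DS²] and I_D = (V_DD − V_DS)/R_D. Equating: 3.26 V_DS² − 10.5 V_DS + 4.81 = 0, giving V_DS = 0.552 V (the root below V_ov).
I_D = (4.81 − 0.552) / 0.86 = 4.95 mA.

I_D = 4.95 mA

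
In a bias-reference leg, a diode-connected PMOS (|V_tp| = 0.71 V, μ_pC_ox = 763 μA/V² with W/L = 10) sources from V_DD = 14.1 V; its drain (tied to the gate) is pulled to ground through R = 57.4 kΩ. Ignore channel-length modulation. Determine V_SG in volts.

With gate tied to drain, V_SG = V_SD ≥ V_SG − |V_tp|, so the device is in saturation.
k_p = μ_pC_ox · (W/L) = 7.63 mA/V².
KCL at the drain: ½ k_p (V_SG − |V_tp|)² = (V_DD − V_SG)/R.
Let x = V_SG − 0.71. Then 219 x² + x − 13.39 = 0, giving x = 0.245 V (positive root), so V_SG = 0.955 V.
I_D = (V_DD − V_SG)/R = (14.1 − 0.955) / 57.4 = 0.229 mA.

V_SG = 0.955 V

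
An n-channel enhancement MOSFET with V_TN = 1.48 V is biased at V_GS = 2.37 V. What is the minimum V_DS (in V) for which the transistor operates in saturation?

V_DS,sat = 0.890 V

The boundary between triode and saturation is V_DS = V_GS − V_TN = V_ov.
V_ov = 2.37 − 1.48 = 0.89 V.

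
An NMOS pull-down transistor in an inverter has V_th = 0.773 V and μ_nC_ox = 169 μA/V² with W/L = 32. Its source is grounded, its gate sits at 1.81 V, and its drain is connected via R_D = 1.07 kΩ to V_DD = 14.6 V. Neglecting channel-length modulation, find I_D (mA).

V_GS = V_G = 1.81 V, so V_ov = 1.81 − 0.773 = 1.04 V.
k_n = μ_nC_ox · (W/L) = 5.408 mA/V².
Assume saturation: I_D = ½ k_n V_ov² = 0.5 × 5.408 × 1.04² = 2.91 mA, giving V_DS = V_DD − I_D R_D = 14.6 − 2.91 × 1.07 = 11.5 V.
V_DS = 11.5 V ≥ V_ov = 1.04 V, confirming saturation.

I_D = 2.91 mA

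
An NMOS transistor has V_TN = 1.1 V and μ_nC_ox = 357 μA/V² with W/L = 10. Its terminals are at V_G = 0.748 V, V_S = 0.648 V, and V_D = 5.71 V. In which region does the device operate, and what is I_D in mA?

V_GS = V_G − V_S = 0.748 − 0.648 = 0.1 V; V_DS = V_D − V_S = 5.71 − 0.648 = 5.06 V.
V_GS = 0.1 V < V_TN = 1.1 V, so the transistor is in cutoff.

Cutoff; I_D = 0 mA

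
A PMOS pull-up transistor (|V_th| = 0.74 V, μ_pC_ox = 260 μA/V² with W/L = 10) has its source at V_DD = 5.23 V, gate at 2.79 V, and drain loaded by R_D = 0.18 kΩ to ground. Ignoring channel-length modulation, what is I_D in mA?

I_D = 3.76 mA

V_SG = V_DD − V_G = 5.23 − 2.79 = 2.44 V, so V_ov = 2.44 − 0.74 = 1.7 V.
k_p = μ_pC_ox · (W/L) = 2.6 mA/V².
Assume saturation: I_D = ½ k_p V_ov² = 0.5 × 2.6 × 1.7² = 3.76 mA, giving V_SD = V_DD − I_D R_D = 5.23 − 3.76 × 0.18 = 4.55 V.
V_SD = 4.55 V ≥ V_ov = 1.7 V, confirming saturation.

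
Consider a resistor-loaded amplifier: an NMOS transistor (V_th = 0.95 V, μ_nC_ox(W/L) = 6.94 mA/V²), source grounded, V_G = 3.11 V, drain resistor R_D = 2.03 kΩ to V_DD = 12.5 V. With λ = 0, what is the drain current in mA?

V_GS = V_G = 3.11 V, so V_ov = 3.11 − 0.95 = 2.16 V.
Assume saturation: I_D = ½ k_n V_ov² = 0.5 × 6.94 × 2.16² = 16.2 mA, giving V_DS = V_DD − I_D R_D = 12.5 − 16.2 × 2.03 = -20.4 V.
But -20.4 V < V_ov = 2.16 V, so the device is actually in triode.
In triode I_D = k_n[V_ov V_DS − ½ V_DS²] and I_D = (V_DD − V_DS)/R_D. Equating: 7.04 V_DS² − 31.43 V_DS + 12.5 = 0, giving V_DS = 0.441 V (the root below V_ov).
I_D = (12.5 − 0.441) / 2.03 = 5.94 mA.

I_D = 5.94 mA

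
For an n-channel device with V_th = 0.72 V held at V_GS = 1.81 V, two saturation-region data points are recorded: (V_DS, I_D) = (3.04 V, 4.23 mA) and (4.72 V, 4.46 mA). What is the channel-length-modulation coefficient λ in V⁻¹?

With V_GS fixed, I_D ∝ (1 + λ V_DS) in saturation, so I_D2/I_D1 = (1 + λ V_DS2)/(1 + λ V_DS1).
4.46/4.23 = 1.054 = (1 + 4.72 λ)/(1 + 3.04 λ).
Solving: λ (I_D1 V_DS2 − I_D2 V_DS1) = I_D2 − I_D1, so λ = (4.46 − 4.23) / (4.23 × 4.72 − 4.46 × 3.04) = 0.23 / 6.41 = 0.0359 V⁻¹.

λ = 0.0359 V⁻¹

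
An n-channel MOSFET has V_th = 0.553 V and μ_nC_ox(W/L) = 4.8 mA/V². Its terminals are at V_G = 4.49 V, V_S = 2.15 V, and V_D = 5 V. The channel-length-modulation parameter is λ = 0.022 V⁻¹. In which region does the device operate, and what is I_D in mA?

V_GS = V_G − V_S = 4.49 − 2.15 = 2.34 V; V_DS = V_D − V_S = 5 − 2.15 = 2.85 V.
V_ov = V_GS − V_th = 2.34 − 0.553 = 1.79 V.
Since V_DS = 2.85 V ≥ V_ov = 1.79 V, the device is in saturation.
I_D = ½ k_n V_ov² (1 + λ V_DS) = 0.5 × 4.8 × 1.79² × (1 + 0.022 × 2.85) = 8.14 mA.

Saturation; I_D = 8.14 mA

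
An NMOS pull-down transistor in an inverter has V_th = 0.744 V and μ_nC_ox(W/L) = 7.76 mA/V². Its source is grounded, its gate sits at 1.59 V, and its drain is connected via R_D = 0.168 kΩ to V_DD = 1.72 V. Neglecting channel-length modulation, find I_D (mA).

I_D = 2.78 mA

V_GS = V_G = 1.59 V, so V_ov = 1.59 − 0.744 = 0.846 V.
Assume saturation: I_D = ½ k_n V_ov² = 0.5 × 7.76 × 0.846² = 2.78 mA, giving V_DS = V_DD − I_D R_D = 1.72 − 2.78 × 0.168 = 1.25 V.
V_DS = 1.25 V ≥ V_ov = 0.846 V, confirming saturation.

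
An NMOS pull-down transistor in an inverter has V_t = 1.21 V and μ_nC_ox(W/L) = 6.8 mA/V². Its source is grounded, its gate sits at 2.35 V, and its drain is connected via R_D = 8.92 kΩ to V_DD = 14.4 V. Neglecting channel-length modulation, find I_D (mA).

I_D = 1.59 mA

V_GS = V_G = 2.35 V, so V_ov = 2.35 − 1.21 = 1.14 V.
Assume saturation: I_D = ½ k_n V_ov² = 0.5 × 6.8 × 1.14² = 4.42 mA, giving V_DS = V_DD − I_D R_D = 14.4 − 4.42 × 8.92 = -25 V.
But -25 V < V_ov = 1.14 V, so the device is actually in triode.
In triode I_D = k_n[V_ov V_DS − ½ V_DS²] and I_D = (V_DD − V_DS)/R_D. Equating: 30.3 V_DS² − 70.15 V_DS + 14.4 = 0, giving V_DS = 0.228 V (the root below V_ov).
I_D = (14.4 − 0.228) / 8.92 = 1.59 mA.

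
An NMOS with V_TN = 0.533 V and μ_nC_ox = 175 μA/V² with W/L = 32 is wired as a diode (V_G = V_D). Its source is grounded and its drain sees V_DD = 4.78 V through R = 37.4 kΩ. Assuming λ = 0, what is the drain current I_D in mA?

I_D = 0.108 mA

With gate tied to drain, V_GS = V_DS ≥ V_GS − V_TN, so the device is in saturation.
k_n = μ_nC_ox · (W/L) = 5.6 mA/V².
KCL at the drain: ½ k_n (V_GS − V_TN)² = (V_DD − V_GS)/R.
Let x = V_GS − 0.533. Then 105 x² + x − 4.247 = 0, giving x = 0.197 V (positive root), so V_GS = 0.73 V.
I_D = (V_DD − V_GS)/R = (4.78 − 0.73) / 37.4 = 0.108 mA.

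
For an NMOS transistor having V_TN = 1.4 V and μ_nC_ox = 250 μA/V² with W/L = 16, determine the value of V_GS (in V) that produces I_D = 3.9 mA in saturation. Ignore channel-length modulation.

k_n = μ_nC_ox · (W/L) = 4 mA/V².
In saturation I_D = ½ k_n (V_GS − V_TN)², so V_GS − V_TN = √(2 I_D / k_n) = √(2 × 3.9 / 4) = 1.4 V.
V_GS = 1.4 + 1.4 = 2.8 V.

V_GS = 2.80 V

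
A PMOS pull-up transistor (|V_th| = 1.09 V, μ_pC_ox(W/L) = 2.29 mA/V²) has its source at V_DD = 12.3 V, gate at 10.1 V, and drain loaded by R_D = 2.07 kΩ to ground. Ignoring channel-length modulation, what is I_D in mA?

V_SG = V_DD − V_G = 12.3 − 10.1 = 2.2 V, so V_ov = 2.2 − 1.09 = 1.11 V.
Assume saturation: I_D = ½ k_p V_ov² = 0.5 × 2.29 × 1.11² = 1.41 mA, giving V_SD = V_DD − I_D R_D = 12.3 − 1.41 × 2.07 = 9.38 V.
V_SD = 9.38 V ≥ V_ov = 1.11 V, confirming saturation.

I_D = 1.41 mA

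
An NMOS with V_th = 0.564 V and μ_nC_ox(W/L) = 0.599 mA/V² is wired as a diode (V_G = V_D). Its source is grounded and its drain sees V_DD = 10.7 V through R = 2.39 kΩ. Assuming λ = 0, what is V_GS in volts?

With gate tied to drain, V_GS = V_DS ≥ V_GS − V_th, so the device is in saturation.
KCL at the drain: ½ k_n (V_GS − V_th)² = (V_DD − V_GS)/R.
Let x = V_GS − 0.564. Then 0.716 x² + x − 10.14 = 0, giving x = 3.13 V (positive root), so V_GS = 3.69 V.
I_D = (V_DD − V_GS)/R = (10.7 − 3.69) / 2.39 = 2.93 mA.

V_GS = 3.69 V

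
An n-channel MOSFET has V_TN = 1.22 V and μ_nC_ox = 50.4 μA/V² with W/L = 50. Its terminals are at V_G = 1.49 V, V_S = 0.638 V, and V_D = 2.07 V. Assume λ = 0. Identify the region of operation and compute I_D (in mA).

Cutoff; I_D = 0 mA

V_GS = V_G − V_S = 1.49 − 0.638 = 0.852 V; V_DS = V_D − V_S = 2.07 − 0.638 = 1.43 V.
V_GS = 0.852 V < V_TN = 1.22 V, so the transistor is in cutoff.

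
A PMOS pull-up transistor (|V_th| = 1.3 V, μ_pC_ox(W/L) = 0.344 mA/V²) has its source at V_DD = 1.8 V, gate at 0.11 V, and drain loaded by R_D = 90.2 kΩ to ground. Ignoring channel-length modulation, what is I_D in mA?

V_SG = V_DD − V_G = 1.8 − 0.11 = 1.69 V, so V_ov = 1.69 − 1.3 = 0.39 V.
Assume saturation: I_D = ½ k_p V_ov² = 0.5 × 0.344 × 0.39² = 0.0262 mA, giving V_SD = V_DD − I_D R_D = 1.8 − 0.0262 × 90.2 = -0.56 V.
But -0.56 V < V_ov = 0.39 V, so the device is actually in triode.
In triode I_D = k_p[V_ov V_SD − ½ V_SD²] and I_D = (V_DD − V_SD)/R_D. Equating: 15.5 V_SD² − 13.1 V_SD + 1.8 = 0, giving V_SD = 0.173 V (the root below V_ov).
I_D = (1.8 − 0.173) / 90.2 = 0.018 mA.

I_D = 0.0180 mA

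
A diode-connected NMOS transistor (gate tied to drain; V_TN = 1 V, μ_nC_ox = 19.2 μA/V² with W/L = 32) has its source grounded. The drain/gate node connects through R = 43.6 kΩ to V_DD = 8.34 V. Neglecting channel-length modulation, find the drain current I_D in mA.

With gate tied to drain, V_GS = V_DS ≥ V_GS − V_TN, so the device is in saturation.
k_n = μ_nC_ox · (W/L) = 0.6144 mA/V².
KCL at the drain: ½ k_n (V_GS − V_TN)² = (V_DD − V_GS)/R.
Let x = V_GS − 1. Then 13.4 x² + x − 7.34 = 0, giving x = 0.704 V (positive root), so V_GS = 1.7 V.
I_D = (V_DD − V_GS)/R = (8.34 − 1.7) / 43.6 = 0.152 mA.

I_D = 0.152 mA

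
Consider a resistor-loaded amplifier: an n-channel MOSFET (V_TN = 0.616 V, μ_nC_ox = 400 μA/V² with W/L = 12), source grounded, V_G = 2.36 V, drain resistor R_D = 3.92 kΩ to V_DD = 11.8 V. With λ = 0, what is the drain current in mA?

V_GS = V_G = 2.36 V, so V_ov = 2.36 − 0.616 = 1.74 V.
k_n = μ_nC_ox · (W/L) = 4.8 mA/V².
Assume saturation: I_D = ½ k_n V_ov² = 0.5 × 4.8 × 1.74² = 7.3 mA, giving V_DS = V_DD − I_D R_D = 11.8 − 7.3 × 3.92 = -16.8 V.
But -16.8 V < V_ov = 1.74 V, so the device is actually in triode.
In triode I_D = k_n[V_ov V_DS − ½ V_DS²] and I_D = (V_DD − V_DS)/R_D. Equating: 9.41 V_DS² − 33.82 V_DS + 11.8 = 0, giving V_DS = 0.392 V (the root below V_ov).
I_D = (11.8 − 0.392) / 3.92 = 2.91 mA.

I_D = 2.91 mA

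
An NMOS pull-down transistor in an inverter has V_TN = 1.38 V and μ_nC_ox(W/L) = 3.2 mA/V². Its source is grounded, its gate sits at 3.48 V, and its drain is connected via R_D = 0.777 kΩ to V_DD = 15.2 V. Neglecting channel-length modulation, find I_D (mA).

I_D = 7.06 mA

V_GS = V_G = 3.48 V, so V_ov = 3.48 − 1.38 = 2.1 V.
Assume saturation: I_D = ½ k_n V_ov² = 0.5 × 3.2 × 2.1² = 7.06 mA, giving V_DS = V_DD − I_D R_D = 15.2 − 7.06 × 0.777 = 9.72 V.
V_DS = 9.72 V ≥ V_ov = 2.1 V, confirming saturation.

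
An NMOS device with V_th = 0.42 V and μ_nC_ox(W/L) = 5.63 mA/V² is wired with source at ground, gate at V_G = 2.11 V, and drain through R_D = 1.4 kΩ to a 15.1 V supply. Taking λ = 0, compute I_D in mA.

I_D = 8.04 mA

V_GS = V_G = 2.11 V, so V_ov = 2.11 − 0.42 = 1.69 V.
Assume saturation: I_D = ½ k_n V_ov² = 0.5 × 5.63 × 1.69² = 8.04 mA, giving V_DS = V_DD − I_D R_D = 15.1 − 8.04 × 1.4 = 3.84 V.
V_DS = 3.84 V ≥ V_ov = 1.69 V, confirming saturation.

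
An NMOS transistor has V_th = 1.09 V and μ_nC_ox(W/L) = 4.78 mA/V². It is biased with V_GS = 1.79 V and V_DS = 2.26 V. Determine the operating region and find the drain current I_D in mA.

Saturation; I_D = 1.17 mA

V_ov = V_GS − V_th = 1.79 − 1.09 = 0.7 V.
Since V_DS = 2.26 V ≥ V_ov = 0.7 V, the device is in saturation.
I_D = ½ k_n V_ov² = 0.5 × 4.78 × 0.7² = 1.17 mA.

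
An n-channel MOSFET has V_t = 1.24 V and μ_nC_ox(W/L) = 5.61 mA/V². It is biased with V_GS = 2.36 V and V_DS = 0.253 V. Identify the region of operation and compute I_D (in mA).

Triode; I_D = 1.41 mA

V_ov = V_GS − V_t = 2.36 − 1.24 = 1.12 V.
Since V_DS = 0.253 V < V_ov = 1.12 V, the device is in the triode region.
I_D = k_n [V_ov · V_DS − ½ V_DS²] = 5.61 × [1.12 × 0.253 − 0.5 × 0.253²] = 1.41 mA.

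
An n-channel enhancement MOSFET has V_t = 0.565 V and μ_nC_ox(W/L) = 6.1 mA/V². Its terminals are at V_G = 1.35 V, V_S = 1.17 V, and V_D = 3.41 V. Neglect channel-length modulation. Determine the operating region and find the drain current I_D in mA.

V_GS = V_G − V_S = 1.35 − 1.17 = 0.18 V; V_DS = V_D − V_S = 3.41 − 1.17 = 2.24 V.
V_GS = 0.18 V < V_t = 0.565 V, so the transistor is in cutoff.

Cutoff; I_D = 0 mA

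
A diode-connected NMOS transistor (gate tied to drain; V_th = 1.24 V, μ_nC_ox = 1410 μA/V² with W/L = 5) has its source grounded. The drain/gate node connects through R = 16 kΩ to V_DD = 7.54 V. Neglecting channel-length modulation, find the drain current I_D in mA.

I_D = 0.373 mA

With gate tied to drain, V_GS = V_DS ≥ V_GS − V_th, so the device is in saturation.
k_n = μ_nC_ox · (W/L) = 7.05 mA/V².
KCL at the drain: ½ k_n (V_GS − V_th)² = (V_DD − V_GS)/R.
Let x = V_GS − 1.24. Then 56.4 x² + x − 6.3 = 0, giving x = 0.325 V (positive root), so V_GS = 1.57 V.
I_D = (V_DD − V_GS)/R = (7.54 − 1.57) / 16 = 0.373 mA.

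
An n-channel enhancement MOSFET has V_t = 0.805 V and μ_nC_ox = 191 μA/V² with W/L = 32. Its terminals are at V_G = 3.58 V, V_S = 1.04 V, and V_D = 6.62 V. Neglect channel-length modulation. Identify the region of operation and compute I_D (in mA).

Saturation; I_D = 9.20 mA

V_GS = V_G − V_S = 3.58 − 1.04 = 2.54 V; V_DS = V_D − V_S = 6.62 − 1.04 = 5.58 V.
k_n = μ_nC_ox · (W/L) = 6.112 mA/V².
V_ov = V_GS − V_t = 2.54 − 0.805 = 1.73 V.
Since V_DS = 5.58 V ≥ V_ov = 1.73 V, the device is in saturation.
I_D = ½ k_n V_ov² = 0.5 × 6.112 × 1.73² = 9.2 mA.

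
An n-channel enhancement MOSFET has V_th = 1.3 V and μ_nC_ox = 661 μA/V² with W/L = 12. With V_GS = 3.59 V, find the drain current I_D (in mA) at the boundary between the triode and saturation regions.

At the boundary V_DS = V_ov = V_GS − V_th = 3.59 − 1.3 = 2.29 V.
k_n = μ_nC_ox · (W/L) = 7.932 mA/V².
I_D = ½ k_n V_ov² = 0.5 × 7.932 × 2.29² = 20.8 mA.

I_D = 20.8 mA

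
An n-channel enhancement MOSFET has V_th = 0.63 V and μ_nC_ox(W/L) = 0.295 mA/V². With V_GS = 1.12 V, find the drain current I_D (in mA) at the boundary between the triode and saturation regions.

I_D = 0.0354 mA

At the boundary V_DS = V_ov = V_GS − V_th = 1.12 − 0.63 = 0.49 V.
I_D = ½ k_n V_ov² = 0.5 × 0.295 × 0.49² = 0.0354 mA.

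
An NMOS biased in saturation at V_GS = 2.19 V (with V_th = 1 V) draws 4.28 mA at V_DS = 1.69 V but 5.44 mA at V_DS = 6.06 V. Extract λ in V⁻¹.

λ = 0.0693 V⁻¹

With V_GS fixed, I_D ∝ (1 + λ V_DS) in saturation, so I_D2/I_D1 = (1 + λ V_DS2)/(1 + λ V_DS1).
5.44/4.28 = 1.271 = (1 + 6.06 λ)/(1 + 1.69 λ).
Solving: λ (I_D1 V_DS2 − I_D2 V_DS1) = I_D2 − I_D1, so λ = (5.44 − 4.28) / (4.28 × 6.06 − 5.44 × 1.69) = 1.16 / 16.7 = 0.0693 V⁻¹.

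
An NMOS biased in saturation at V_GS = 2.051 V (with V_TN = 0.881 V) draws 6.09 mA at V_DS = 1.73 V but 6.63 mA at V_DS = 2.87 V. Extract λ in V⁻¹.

With V_GS fixed, I_D ∝ (1 + λ V_DS) in saturation, so I_D2/I_D1 = (1 + λ V_DS2)/(1 + λ V_DS1).
6.63/6.09 = 1.089 = (1 + 2.87 λ)/(1 + 1.73 λ).
Solving: λ (I_D1 V_DS2 − I_D2 V_DS1) = I_D2 − I_D1, so λ = (6.63 − 6.09) / (6.09 × 2.87 − 6.63 × 1.73) = 0.54 / 6.01 = 0.0899 V⁻¹.

λ = 0.0899 V⁻¹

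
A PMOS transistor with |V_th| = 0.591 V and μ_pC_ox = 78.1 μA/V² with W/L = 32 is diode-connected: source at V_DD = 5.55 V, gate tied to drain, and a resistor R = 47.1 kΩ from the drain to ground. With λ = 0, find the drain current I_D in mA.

With gate tied to drain, V_SG = V_SD ≥ V_SG − |V_th|, so the device is in saturation.
k_p = μ_pC_ox · (W/L) = 2.499 mA/V².
KCL at the drain: ½ k_p (V_SG − |V_th|)² = (V_DD − V_SG)/R.
Let x = V_SG − 0.591. Then 58.9 x² + x − 4.959 = 0, giving x = 0.282 V (positive root), so V_SG = 0.873 V.
I_D = (V_DD − V_SG)/R = (5.55 − 0.873) / 47.1 = 0.0993 mA.

I_D = 0.0993 mA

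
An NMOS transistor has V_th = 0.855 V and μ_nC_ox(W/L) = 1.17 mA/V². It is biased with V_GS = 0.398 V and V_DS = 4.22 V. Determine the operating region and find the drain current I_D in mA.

V_GS = 0.398 V < V_th = 0.855 V, so the transistor is in cutoff.

Cutoff; I_D = 0 mA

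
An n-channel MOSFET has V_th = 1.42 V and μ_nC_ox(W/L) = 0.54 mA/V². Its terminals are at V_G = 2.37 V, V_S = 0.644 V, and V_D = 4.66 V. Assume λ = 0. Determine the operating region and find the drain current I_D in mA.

Saturation; I_D = 0.0253 mA

V_GS = V_G − V_S = 2.37 − 0.644 = 1.73 V; V_DS = V_D − V_S = 4.66 − 0.644 = 4.02 V.
V_ov = V_GS − V_th = 1.73 − 1.42 = 0.306 V.
Since V_DS = 4.02 V ≥ V_ov = 0.306 V, the device is in saturation.
I_D = ½ k_n V_ov² = 0.5 × 0.54 × 0.306² = 0.0253 mA.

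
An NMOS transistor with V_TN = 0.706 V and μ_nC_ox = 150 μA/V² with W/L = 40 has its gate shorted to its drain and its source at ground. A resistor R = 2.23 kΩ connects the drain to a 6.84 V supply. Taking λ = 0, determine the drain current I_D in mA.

I_D = 2.35 mA

With gate tied to drain, V_GS = V_DS ≥ V_GS − V_TN, so the device is in saturation.
k_n = μ_nC_ox · (W/L) = 6 mA/V².
KCL at the drain: ½ k_n (V_GS − V_TN)² = (V_DD − V_GS)/R.
Let x = V_GS − 0.706. Then 6.69 x² + x − 6.134 = 0, giving x = 0.886 V (positive root), so V_GS = 1.59 V.
I_D = (V_DD − V_GS)/R = (6.84 − 1.59) / 2.23 = 2.35 mA.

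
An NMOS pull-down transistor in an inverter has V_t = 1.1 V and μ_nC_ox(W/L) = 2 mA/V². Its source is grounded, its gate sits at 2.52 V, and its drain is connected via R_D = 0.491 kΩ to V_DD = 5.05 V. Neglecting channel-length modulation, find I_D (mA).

V_GS = V_G = 2.52 V, so V_ov = 2.52 − 1.1 = 1.42 V.
Assume saturation: I_D = ½ k_n V_ov² = 0.5 × 2 × 1.42² = 2.02 mA, giving V_DS = V_DD − I_D R_D = 5.05 − 2.02 × 0.491 = 4.06 V.
V_DS = 4.06 V ≥ V_ov = 1.42 V, confirming saturation.

I_D = 2.02 mA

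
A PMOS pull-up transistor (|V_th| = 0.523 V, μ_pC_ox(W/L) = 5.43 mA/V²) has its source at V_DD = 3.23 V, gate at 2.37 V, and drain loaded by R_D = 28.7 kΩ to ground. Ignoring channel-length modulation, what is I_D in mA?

I_D = 0.110 mA

V_SG = V_DD − V_G = 3.23 − 2.37 = 0.86 V, so V_ov = 0.86 − 0.523 = 0.337 V.
Assume saturation: I_D = ½ k_p V_ov² = 0.5 × 5.43 × 0.337² = 0.308 mA, giving V_SD = V_DD − I_D R_D = 3.23 − 0.308 × 28.7 = -5.62 V.
But -5.62 V < V_ov = 0.337 V, so the device is actually in triode.
In triode I_D = k_p[V_ov V_SD − ½ V_SD²] and I_D = (V_DD − V_SD)/R_D. Equating: 77.9 V_SD² − 53.52 V_SD + 3.23 = 0, giving V_SD = 0.0669 V (the root below V_ov).
I_D = (3.23 − 0.0669) / 28.7 = 0.11 mA.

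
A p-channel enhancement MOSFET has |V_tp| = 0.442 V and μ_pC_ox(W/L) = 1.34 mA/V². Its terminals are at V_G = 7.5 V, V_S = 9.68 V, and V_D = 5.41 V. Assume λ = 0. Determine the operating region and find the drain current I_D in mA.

Saturation; I_D = 2.02 mA

V_SG = V_S − V_G = 9.68 − 7.5 = 2.18 V; V_SD = V_S − V_D = 9.68 − 5.41 = 4.27 V.
V_ov = V_SG − |V_tp| = 2.18 − 0.442 = 1.74 V.
Since V_SD = 4.27 V ≥ V_ov = 1.74 V, the device is in saturation.
I_D = ½ k_p V_ov² = 0.5 × 1.34 × 1.74² = 2.02 mA.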